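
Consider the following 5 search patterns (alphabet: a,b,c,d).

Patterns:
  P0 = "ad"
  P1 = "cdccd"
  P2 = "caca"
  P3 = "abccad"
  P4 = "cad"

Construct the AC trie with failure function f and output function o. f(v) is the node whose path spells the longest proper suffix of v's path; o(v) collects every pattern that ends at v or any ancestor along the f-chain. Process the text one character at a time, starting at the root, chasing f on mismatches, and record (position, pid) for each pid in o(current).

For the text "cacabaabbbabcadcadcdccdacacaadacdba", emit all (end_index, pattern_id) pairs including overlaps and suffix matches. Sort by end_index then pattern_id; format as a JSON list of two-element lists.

Build automaton:
Trie (insert patterns):
  n0 'ε': a→1 c→3
  n1 'a': b→11 d→2
  n2 'ad': ·  ←P0
  n3 'c': a→8 d→4
  n4 'cd': c→5
  n5 'cdc': c→6
  n6 'cdcc': d→7
  n7 'cdccd': ·  ←P1
  n8 'ca': c→9 d→16
  n9 'cac': a→10
  n10 'caca': ·  ←P2
  n11 'ab': c→12
  n12 'abc': c→13
  n13 'abcc': a→14
  n14 'abcca': d→15
  n15 'abccad': ·  ←P3
  n16 'cad': ·  ←P4

BFS fail/out derivation:
  n1('a'): parent n0 fail=0; on 'a' 0 → fail=0;  out ∅∪∅=∅
  n3('c'): parent n0 fail=0; on 'c' 0 → fail=0;  out ∅∪∅=∅
  n2('ad'): parent n1 fail=0; on 'd' 0 → fail=0;  out {0}∪∅={0}
  n4('cd'): parent n3 fail=0; on 'd' 0 → fail=0;  out ∅∪∅=∅
  n8('ca'): parent n3 fail=0; on 'a' 0 → fail=1;  out ∅∪∅=∅
  n11('ab'): parent n1 fail=0; on 'b' 0 → fail=0;  out ∅∪∅=∅
  n5('cdc'): parent n4 fail=0; on 'c' 0 → fail=3;  out ∅∪∅=∅
  n9('cac'): parent n8 fail=1; on 'c' 1→0 → fail=3;  out ∅∪∅=∅
  n12('abc'): parent n11 fail=0; on 'c' 0 → fail=3;  out ∅∪∅=∅
  n16('cad'): parent n8 fail=1; on 'd' 1 → fail=2;  out {4}∪{0}={0,4}
  n6('cdcc'): parent n5 fail=3; on 'c' 3→0 → fail=3;  out ∅∪∅=∅
  n10('caca'): parent n9 fail=3; on 'a' 3 → fail=8;  out {2}∪∅={2}
  n13('abcc'): parent n12 fail=3; on 'c' 3→0 → fail=3;  out ∅∪∅=∅
  n7('cdccd'): parent n6 fail=3; on 'd' 3 → fail=4;  out {1}∪∅={1}
  n14('abcca'): parent n13 fail=3; on 'a' 3 → fail=8;  out ∅∪∅=∅
  n15('abccad'): parent n14 fail=8; on 'd' 8 → fail=16;  out {3}∪{0,4}={0,3,4}

Scan:
pos 0 'c': at 3
pos 1 'a': at 8
pos 2 'c': at 9
pos 3 'a': at 10  emit P2@[0:3]
pos 4 'b': at 11 ·f
pos 5 'a': at 1 ·f
pos 6 'a': at 1 ·f
pos 7 'b': at 11
pos 8 'b': at 0 ·f
pos 9 'b': at 0
pos 10 'a': at 1
pos 11 'b': at 11
pos 12 'c': at 12
pos 13 'a': at 8 ·f
pos 14 'd': at 16  emit P0@[13:14],P4@[12:14]
pos 15 'c': at 3 ·f
pos 16 'a': at 8
pos 17 'd': at 16  emit P0@[16:17],P4@[15:17]
pos 18 'c': at 3 ·f
pos 19 'd': at 4
pos 20 'c': at 5
pos 21 'c': at 6
pos 22 'd': at 7  emit P1@[18:22]
pos 23 'a': at 1 ·f
pos 24 'c': at 3 ·f
pos 25 'a': at 8
pos 26 'c': at 9
pos 27 'a': at 10  emit P2@[24:27]
pos 28 'a': at 1 ·f
pos 29 'd': at 2  emit P0@[28:29]
pos 30 'a': at 1 ·f
pos 31 'c': at 3 ·f
pos 32 'd': at 4
pos 33 'b': at 0 ·f
pos 34 'a': at 1

Result: [[3,2],[14,0],[14,4],[17,0],[17,4],[22,1],[27,2],[29,0]]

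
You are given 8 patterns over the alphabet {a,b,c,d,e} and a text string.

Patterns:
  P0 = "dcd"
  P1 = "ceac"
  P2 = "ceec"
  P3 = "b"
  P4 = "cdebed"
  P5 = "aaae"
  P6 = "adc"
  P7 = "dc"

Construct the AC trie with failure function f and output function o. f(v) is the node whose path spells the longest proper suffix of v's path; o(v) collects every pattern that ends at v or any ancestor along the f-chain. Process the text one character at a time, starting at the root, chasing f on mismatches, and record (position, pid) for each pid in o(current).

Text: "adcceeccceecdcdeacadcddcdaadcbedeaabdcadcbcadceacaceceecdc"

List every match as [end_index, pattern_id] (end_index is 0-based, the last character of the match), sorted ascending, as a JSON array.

Construct AC machine:
Trie nodes:
  n0 'ε': a→16 b→10 c→4 d→1
  n1 'd': c→2
  n2 'dc': d→3  ←P7
  n3 'dcd': ·  ←P0
  n4 'c': d→11 e→5
  n5 'ce': a→6 e→8
  n6 'cea': c→7
  n7 'ceac': ·  ←P1
  n8 'cee': c→9
  n9 'ceec': ·  ←P2
  n10 'b': ·  ←P3
  n11 'cd': e→12
  n12 'cde': b→13
  n13 'cdeb': e→14
  n14 'cdebe': d→15
  n15 'cdebed': ·  ←P4
  n16 'a': a→17 d→20
  n17 'aa': a→18
  n18 'aaa': e→19
  n19 'aaae': ·  ←P5
  n20 'ad': c→21
  n21 'adc': ·  ←P6

BFS fail/out derivation:
  n1('d'): parent n0 fail=0; on 'd' 0 → fail=0;  out ∅∪∅=∅
  n4('c'): parent n0 fail=0; on 'c' 0 → fail=0;  out ∅∪∅=∅
  n10('b'): parent n0 fail=0; on 'b' 0 → fail=0;  out {3}∪∅={3}
  n16('a'): parent n0 fail=0; on 'a' 0 → fail=0;  out ∅∪∅=∅
  n2('dc'): parent n1 fail=0; on 'c' 0 → fail=4;  out {7}∪∅={7}
  n5('ce'): parent n4 fail=0; on 'e' 0 → fail=0;  out ∅∪∅=∅
  n11('cd'): parent n4 fail=0; on 'd' 0 → fail=1;  out ∅∪∅=∅
  n17('aa'): parent n16 fail=0; on 'a' 0 → fail=16;  out ∅∪∅=∅
  n20('ad'): parent n16 fail=0; on 'd' 0 → fail=1;  out ∅∪∅=∅
  n3('dcd'): parent n2 fail=4; on 'd' 4 → fail=11;  out {0}∪∅={0}
  n6('cea'): parent n5 fail=0; on 'a' 0 → fail=16;  out ∅∪∅=∅
  n8('cee'): parent n5 fail=0; on 'e' 0 → fail=0;  out ∅∪∅=∅
  n12('cde'): parent n11 fail=1; on 'e' 1→0 → fail=0;  out ∅∪∅=∅
  n18('aaa'): parent n17 fail=16; on 'a' 16 → fail=17;  out ∅∪∅=∅
  n21('adc'): parent n20 fail=1; on 'c' 1 → fail=2;  out {6}∪{7}={6,7}
  n7('ceac'): parent n6 fail=16; on 'c' 16→0 → fail=4;  out {1}∪∅={1}
  n9('ceec'): parent n8 fail=0; on 'c' 0 → fail=4;  out {2}∪∅={2}
  n13('cdeb'): parent n12 fail=0; on 'b' 0 → fail=10;  out ∅∪{3}={3}
  n19('aaae'): parent n18 fail=17; on 'e' 17→16→0 → fail=0;  out {5}∪∅={5}
  n14('cdebe'): parent n13 fail=10; on 'e' 10→0 → fail=0;  out ∅∪∅=∅
  n15('cdebed'): parent n14 fail=0; on 'd' 0 → fail=1;  out {4}∪∅={4}

Text stream:
pos 0 'a': at 16
pos 1 'd': at 20
pos 2 'c': at 21  ** P6@[0:2],P7@[1:2]
pos 3 'c': at 4 (fail-walked)
pos 4 'e': at 5
pos 5 'e': at 8
pos 6 'c': at 9  ** P2@[3:6]
pos 7 'c': at 4 (fail-walked)
pos 8 'c': at 4 (fail-walked)
pos 9 'e': at 5
pos 10 'e': at 8
pos 11 'c': at 9  ** P2@[8:11]
pos 12 'd': at 11 (fail-walked)
pos 13 'c': at 2 (fail-walked)  ** P7@[12:13]
pos 14 'd': at 3  ** P0@[12:14]
pos 15 'e': at 12 (fail-walked)
pos 16 'a': at 16 (fail-walked)
pos 17 'c': at 4 (fail-walked)
pos 18 'a': at 16 (fail-walked)
pos 19 'd': at 20
pos 20 'c': at 21  ** P6@[18:20],P7@[19:20]
pos 21 'd': at 3 (fail-walked)  ** P0@[19:21]
pos 22 'd': at 1 (fail-walked)
pos 23 'c': at 2  ** P7@[22:23]
pos 24 'd': at 3  ** P0@[22:24]
pos 25 'a': at 16 (fail-walked)
pos 26 'a': at 17
pos 27 'd': at 20 (fail-walked)
pos 28 'c': at 21  ** P6@[26:28],P7@[27:28]
pos 29 'b': at 10 (fail-walked)  ** P3@[29:29]
pos 30 'e': at 0 (fail-walked)
pos 31 'd': at 1
pos 32 'e': at 0 (fail-walked)
pos 33 'a': at 16
pos 34 'a': at 17
pos 35 'b': at 10 (fail-walked)  ** P3@[35:35]
pos 36 'd': at 1 (fail-walked)
pos 37 'c': at 2  ** P7@[36:37]
pos 38 'a': at 16 (fail-walked)
pos 39 'd': at 20
pos 40 'c': at 21  ** P6@[38:40],P7@[39:40]
pos 41 'b': at 10 (fail-walked)  ** P3@[41:41]
pos 42 'c': at 4 (fail-walked)
pos 43 'a': at 16 (fail-walked)
pos 44 'd': at 20
pos 45 'c': at 21  ** P6@[43:45],P7@[44:45]
pos 46 'e': at 5 (fail-walked)
pos 47 'a': at 6
pos 48 'c': at 7  ** P1@[45:48]
pos 49 'a': at 16 (fail-walked)
pos 50 'c': at 4 (fail-walked)
pos 51 'e': at 5
pos 52 'c': at 4 (fail-walked)
pos 53 'e': at 5
pos 54 'e': at 8
pos 55 'c': at 9  ** P2@[52:55]
pos 56 'd': at 11 (fail-walked)
pos 57 'c': at 2 (fail-walked)  ** P7@[56:57]

Result: [[2,6],[2,7],[6,2],[11,2],[13,7],[14,0],[20,6],[20,7],[21,0],[23,7],[24,0],[28,6],[28,7],[29,3],[35,3],[37,7],[40,6],[40,7],[41,3],[45,6],[45,7],[48,1],[55,2],[57,7]]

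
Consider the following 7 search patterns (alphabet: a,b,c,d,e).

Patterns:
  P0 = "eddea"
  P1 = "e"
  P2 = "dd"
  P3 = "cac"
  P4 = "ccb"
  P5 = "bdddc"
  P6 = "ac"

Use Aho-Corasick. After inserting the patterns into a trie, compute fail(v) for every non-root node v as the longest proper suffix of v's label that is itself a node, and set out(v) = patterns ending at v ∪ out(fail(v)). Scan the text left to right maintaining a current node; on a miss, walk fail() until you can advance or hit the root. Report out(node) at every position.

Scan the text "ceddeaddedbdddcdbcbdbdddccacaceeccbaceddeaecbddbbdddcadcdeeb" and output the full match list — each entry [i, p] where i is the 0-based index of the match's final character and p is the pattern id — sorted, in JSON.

Build:
Trie nodes:
  n0 'ε': a→18 b→13 c→8 d→6 e→1
  n1 'e': d→2  ←P1
  n2 'ed': d→3
  n3 'edd': e→4
  n4 'edde': a→5
  n5 'eddea': ·  ←P0
  n6 'd': d→7
  n7 'dd': ·  ←P2
  n8 'c': a→9 c→11
  n9 'ca': c→10
  n10 'cac': ·  ←P3
  n11 'cc': b→12
  n12 'ccb': ·  ←P4
  n13 'b': d→14
  n14 'bd': d→15
  n15 'bdd': d→16
  n16 'bddd': c→17
  n17 'bdddc': ·  ←P5
  n18 'a': c→19
  n19 'ac': ·  ←P6

Failure links (BFS by depth):
  n1('e'): parent n0 fail=0; on 'e' 0 → fail=0;  out {1}∪∅={1}
  n6('d'): parent n0 fail=0; on 'd' 0 → fail=0;  out ∅∪∅=∅
  n8('c'): parent n0 fail=0; on 'c' 0 → fail=0;  out ∅∪∅=∅
  n13('b'): parent n0 fail=0; on 'b' 0 → fail=0;  out ∅∪∅=∅
  n18('a'): parent n0 fail=0; on 'a' 0 → fail=0;  out ∅∪∅=∅
  n2('ed'): parent n1 fail=0; on 'd' 0 → fail=6;  out ∅∪∅=∅
  n7('dd'): parent n6 fail=0; on 'd' 0 → fail=6;  out {2}∪∅={2}
  n9('ca'): parent n8 fail=0; on 'a' 0 → fail=18;  out ∅∪∅=∅
  n11('cc'): parent n8 fail=0; on 'c' 0 → fail=8;  out ∅∪∅=∅
  n14('bd'): parent n13 fail=0; on 'd' 0 → fail=6;  out ∅∪∅=∅
  n19('ac'): parent n18 fail=0; on 'c' 0 → fail=8;  out {6}∪∅={6}
  n3('edd'): parent n2 fail=6; on 'd' 6 → fail=7;  out ∅∪{2}={2}
  n10('cac'): parent n9 fail=18; on 'c' 18 → fail=19;  out {3}∪{6}={3,6}
  n12('ccb'): parent n11 fail=8; on 'b' 8→0 → fail=13;  out {4}∪∅={4}
  n15('bdd'): parent n14 fail=6; on 'd' 6 → fail=7;  out ∅∪{2}={2}
  n4('edde'): parent n3 fail=7; on 'e' 7→6→0 → fail=1;  out ∅∪{1}={1}
  n16('bddd'): parent n15 fail=7; on 'd' 7→6 → fail=7;  out ∅∪{2}={2}
  n5('eddea'): parent n4 fail=1; on 'a' 1→0 → fail=18;  out {0}∪∅={0}
  n17('bdddc'): parent n16 fail=7; on 'c' 7→6→0 → fail=8;  out {5}∪∅={5}

Run:
pos 0 'c': at 8
pos 1 'e': at 1 ·f  emit P1@[1:1]
pos 2 'd': at 2
pos 3 'd': at 3  emit P2@[2:3]
pos 4 'e': at 4  emit P1@[4:4]
pos 5 'a': at 5  emit P0@[1:5]
pos 6 'd': at 6 ·f
pos 7 'd': at 7  emit P2@[6:7]
pos 8 'e': at 1 ·f  emit P1@[8:8]
pos 9 'd': at 2
pos 10 'b': at 13 ·f
pos 11 'd': at 14
pos 12 'd': at 15  emit P2@[11:12]
pos 13 'd': at 16  emit P2@[12:13]
pos 14 'c': at 17  emit P5@[10:14]
pos 15 'd': at 6 ·f
pos 16 'b': at 13 ·f
pos 17 'c': at 8 ·f
pos 18 'b': at 13 ·f
pos 19 'd': at 14
pos 20 'b': at 13 ·f
pos 21 'd': at 14
pos 22 'd': at 15  emit P2@[21:22]
pos 23 'd': at 16  emit P2@[22:23]
pos 24 'c': at 17  emit P5@[20:24]
pos 25 'c': at 11 ·f
pos 26 'a': at 9 ·f
pos 27 'c': at 10  emit P3@[25:27],P6@[26:27]
pos 28 'a': at 9 ·f
pos 29 'c': at 10  emit P3@[27:29],P6@[28:29]
pos 30 'e': at 1 ·f  emit P1@[30:30]
pos 31 'e': at 1 ·f  emit P1@[31:31]
pos 32 'c': at 8 ·f
pos 33 'c': at 11
pos 34 'b': at 12  emit P4@[32:34]
pos 35 'a': at 18 ·f
pos 36 'c': at 19  emit P6@[35:36]
pos 37 'e': at 1 ·f  emit P1@[37:37]
pos 38 'd': at 2
pos 39 'd': at 3  emit P2@[38:39]
pos 40 'e': at 4  emit P1@[40:40]
pos 41 'a': at 5  emit P0@[37:41]
pos 42 'e': at 1 ·f  emit P1@[42:42]
pos 43 'c': at 8 ·f
pos 44 'b': at 13 ·f
pos 45 'd': at 14
pos 46 'd': at 15  emit P2@[45:46]
pos 47 'b': at 13 ·f
pos 48 'b': at 13 ·f
pos 49 'd': at 14
pos 50 'd': at 15  emit P2@[49:50]
pos 51 'd': at 16  emit P2@[50:51]
pos 52 'c': at 17  emit P5@[48:52]
pos 53 'a': at 9 ·f
pos 54 'd': at 6 ·f
pos 55 'c': at 8 ·f
pos 56 'd': at 6 ·f
pos 57 'e': at 1 ·f  emit P1@[57:57]
pos 58 'e': at 1 ·f  emit P1@[58:58]
pos 59 'b': at 13 ·f

All matches (sorted): [[1,1],[3,2],[4,1],[5,0],[7,2],[8,1],[12,2],[13,2],[14,5],[22,2],[23,2],[24,5],[27,3],[27,6],[29,3],[29,6],[30,1],[31,1],[34,4],[36,6],[37,1],[39,2],[40,1],[41,0],[42,1],[46,2],[50,2],[51,2],[52,5],[57,1],[58,1]]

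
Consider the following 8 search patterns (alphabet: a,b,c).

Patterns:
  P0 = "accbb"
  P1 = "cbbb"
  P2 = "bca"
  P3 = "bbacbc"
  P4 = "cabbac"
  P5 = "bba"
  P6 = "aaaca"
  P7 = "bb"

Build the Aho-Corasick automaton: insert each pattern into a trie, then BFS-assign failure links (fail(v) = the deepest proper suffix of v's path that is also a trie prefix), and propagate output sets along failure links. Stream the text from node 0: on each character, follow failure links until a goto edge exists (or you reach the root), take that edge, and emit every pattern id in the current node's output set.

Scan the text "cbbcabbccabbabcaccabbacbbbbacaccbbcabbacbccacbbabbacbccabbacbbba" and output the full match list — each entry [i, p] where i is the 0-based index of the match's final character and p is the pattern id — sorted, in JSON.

Construct AC machine:
Trie (insert patterns):
  0='ε' goto a→1 b→10 c→6
  1='a' goto a→23 c→2
  2='ac' goto c→3
  3='acc' goto b→4
  4='accb' goto b→5
  5='accbb' goto ·  ←P0
  6='c' goto a→18 b→7
  7='cb' goto b→8
  8='cbb' goto b→9
  9='cbbb' goto ·  ←P1
  10='b' goto b→13 c→11
  11='bc' goto a→12
  12='bca' goto ·  ←P2
  13='bb' goto a→14  ←P7
  14='bba' goto c→15  ←P5
  15='bbac' goto b→16
  16='bbacb' goto c→17
  17='bbacbc' goto ·  ←P3
  18='ca' goto b→19
  19='cab' goto b→20
  20='cabb' goto a→21
  21='cabba' goto c→22
  22='cabbac' goto ·  ←P4
  23='aa' goto a→24
  24='aaa' goto c→25
  25='aaac' goto a→26
  26='aaaca' goto ·  ←P6

Failure links (BFS by depth):
  fail(1) 'a': from fail(0)=0 chase 'a': 0 ⇒ 0;  out=∅∪out(0)=∅
  fail(6) 'c': from fail(0)=0 chase 'c': 0 ⇒ 0;  out=∅∪out(0)=∅
  fail(10) 'b': from fail(0)=0 chase 'b': 0 ⇒ 0;  out=∅∪out(0)=∅
  fail(2) 'ac': from fail(1)=0 chase 'c': 0 ⇒ 6;  out=∅∪out(6)=∅
  fail(7) 'cb': from fail(6)=0 chase 'b': 0 ⇒ 10;  out=∅∪out(10)=∅
  fail(11) 'bc': from fail(10)=0 chase 'c': 0 ⇒ 6;  out=∅∪out(6)=∅
  fail(13) 'bb': from fail(10)=0 chase 'b': 0 ⇒ 10;  out={7}∪out(10)={7}
  fail(18) 'ca': from fail(6)=0 chase 'a': 0 ⇒ 1;  out=∅∪out(1)=∅
  fail(23) 'aa': from fail(1)=0 chase 'a': 0 ⇒ 1;  out=∅∪out(1)=∅
  fail(3) 'acc': from fail(2)=6 chase 'c': 6→0 ⇒ 6;  out=∅∪out(6)=∅
  fail(8) 'cbb': from fail(7)=10 chase 'b': 10 ⇒ 13;  out=∅∪out(13)={7}
  fail(12) 'bca': from fail(11)=6 chase 'a': 6 ⇒ 18;  out={2}∪out(18)={2}
  fail(14) 'bba': from fail(13)=10 chase 'a': 10→0 ⇒ 1;  out={5}∪out(1)={5}
  fail(19) 'cab': from fail(18)=1 chase 'b': 1→0 ⇒ 10;  out=∅∪out(10)=∅
  fail(24) 'aaa': from fail(23)=1 chase 'a': 1 ⇒ 23;  out=∅∪out(23)=∅
  fail(4) 'accb': from fail(3)=6 chase 'b': 6 ⇒ 7;  out=∅∪out(7)=∅
  fail(9) 'cbbb': from fail(8)=13 chase 'b': 13→10 ⇒ 13;  out={1}∪out(13)={1,7}
  fail(15) 'bbac': from fail(14)=1 chase 'c': 1 ⇒ 2;  out=∅∪out(2)=∅
  fail(20) 'cabb': from fail(19)=10 chase 'b': 10 ⇒ 13;  out=∅∪out(13)={7}
  fail(25) 'aaac': from fail(24)=23 chase 'c': 23→1 ⇒ 2;  out=∅∪out(2)=∅
  fail(5) 'accbb': from fail(4)=7 chase 'b': 7 ⇒ 8;  out={0}∪out(8)={0,7}
  fail(16) 'bbacb': from fail(15)=2 chase 'b': 2→6 ⇒ 7;  out=∅∪out(7)=∅
  fail(21) 'cabba': from fail(20)=13 chase 'a': 13 ⇒ 14;  out=∅∪out(14)={5}
  fail(26) 'aaaca': from fail(25)=2 chase 'a': 2→6 ⇒ 18;  out={6}∪out(18)={6}
  fail(17) 'bbacbc': from fail(16)=7 chase 'c': 7→10 ⇒ 11;  out={3}∪out(11)={3}
  fail(22) 'cabbac': from fail(21)=14 chase 'c': 14 ⇒ 15;  out={4}∪out(15)={4}

Scan:
[0] read 'c'  n0⇒n6
[1] read 'b'  n6⇒n7
[2] read 'b'  n7⇒n8  → match P7@[1:2]
[3] read 'c'  n8⇒n11 (via fail)
[4] read 'a'  n11⇒n12  → match P2@[2:4]
[5] read 'b'  n12⇒n19 (via fail)
[6] read 'b'  n19⇒n20  → match P7@[5:6]
[7] read 'c'  n20⇒n11 (via fail)
[8] read 'c'  n11⇒n6 (via fail)
[9] read 'a'  n6⇒n18
[10] read 'b'  n18⇒n19
[11] read 'b'  n19⇒n20  → match P7@[10:11]
[12] read 'a'  n20⇒n21  → match P5@[10:12]
[13] read 'b'  n21⇒n10 (via fail)
[14] read 'c'  n10⇒n11
[15] read 'a'  n11⇒n12  → match P2@[13:15]
[16] read 'c'  n12⇒n2 (via fail)
[17] read 'c'  n2⇒n3
[18] read 'a'  n3⇒n18 (via fail)
[19] read 'b'  n18⇒n19
[20] read 'b'  n19⇒n20  → match P7@[19:20]
[21] read 'a'  n20⇒n21  → match P5@[19:21]
[22] read 'c'  n21⇒n22  → match P4@[17:22]
[23] read 'b'  n22⇒n16 (via fail)
[24] read 'b'  n16⇒n8 (via fail)  → match P7@[23:24]
[25] read 'b'  n8⇒n9  → match P1@[22:25],P7@[24:25]
[26] read 'b'  n9⇒n13 (via fail)  → match P7@[25:26]
[27] read 'a'  n13⇒n14  → match P5@[25:27]
[28] read 'c'  n14⇒n15
[29] read 'a'  n15⇒n18 (via fail)
[30] read 'c'  n18⇒n2 (via fail)
[31] read 'c'  n2⇒n3
[32] read 'b'  n3⇒n4
[33] read 'b'  n4⇒n5  → match P0@[29:33],P7@[32:33]
[34] read 'c'  n5⇒n11 (via fail)
[35] read 'a'  n11⇒n12  → match P2@[33:35]
[36] read 'b'  n12⇒n19 (via fail)
[37] read 'b'  n19⇒n20  → match P7@[36:37]
[38] read 'a'  n20⇒n21  → match P5@[36:38]
[39] read 'c'  n21⇒n22  → match P4@[34:39]
[40] read 'b'  n22⇒n16 (via fail)
[41] read 'c'  n16⇒n17  → match P3@[36:41]
[42] read 'c'  n17⇒n6 (via fail)
[43] read 'a'  n6⇒n18
[44] read 'c'  n18⇒n2 (via fail)
[45] read 'b'  n2⇒n7 (via fail)
[46] read 'b'  n7⇒n8  → match P7@[45:46]
[47] read 'a'  n8⇒n14 (via fail)  → match P5@[45:47]
[48] read 'b'  n14⇒n10 (via fail)
[49] read 'b'  n10⇒n13  → match P7@[48:49]
[50] read 'a'  n13⇒n14  → match P5@[48:50]
[51] read 'c'  n14⇒n15
[52] read 'b'  n15⇒n16
[53] read 'c'  n16⇒n17  → match P3@[48:53]
[54] read 'c'  n17⇒n6 (via fail)
[55] read 'a'  n6⇒n18
[56] read 'b'  n18⇒n19
[57] read 'b'  n19⇒n20  → match P7@[56:57]
[58] read 'a'  n20⇒n21  → match P5@[56:58]
[59] read 'c'  n21⇒n22  → match P4@[54:59]
[60] read 'b'  n22⇒n16 (via fail)
[61] read 'b'  n16⇒n8 (via fail)  → match P7@[60:61]
[62] read 'b'  n8⇒n9  → match P1@[59:62],P7@[61:62]
[63] read 'a'  n9⇒n14 (via fail)  → match P5@[61:63]

Result: [[2,7],[4,2],[6,7],[11,7],[12,5],[15,2],[20,7],[21,5],[22,4],[24,7],[25,1],[25,7],[26,7],[27,5],[33,0],[33,7],[35,2],[37,7],[38,5],[39,4],[41,3],[46,7],[47,5],[49,7],[50,5],[53,3],[57,7],[58,5],[59,4],[61,7],[62,1],[62,7],[63,5]]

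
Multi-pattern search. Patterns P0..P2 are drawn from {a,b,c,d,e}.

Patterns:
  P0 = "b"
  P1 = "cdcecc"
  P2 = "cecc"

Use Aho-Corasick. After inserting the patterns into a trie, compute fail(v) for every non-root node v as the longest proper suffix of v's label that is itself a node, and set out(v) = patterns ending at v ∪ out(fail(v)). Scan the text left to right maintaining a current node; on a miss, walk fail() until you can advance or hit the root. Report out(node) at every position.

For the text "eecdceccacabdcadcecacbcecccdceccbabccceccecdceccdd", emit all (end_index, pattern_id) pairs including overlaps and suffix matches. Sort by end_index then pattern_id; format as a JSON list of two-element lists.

Build automaton:
Trie nodes:
  0='ε' goto b→1 c→2
  1='b' goto ·  ←P0
  2='c' goto d→3 e→8
  3='cd' goto c→4
  4='cdc' goto e→5
  5='cdce' goto c→6
  6='cdcec' goto c→7
  7='cdcecc' goto ·  ←P1
  8='ce' goto c→9
  9='cec' goto c→10
  10='cecc' goto ·  ←P2

Failure links (BFS by depth):
  n1('b'): parent n0 fail=0; on 'b' 0 → fail=0;  out {0}∪∅={0}
  n2('c'): parent n0 fail=0; on 'c' 0 → fail=0;  out ∅∪∅=∅
  n3('cd'): parent n2 fail=0; on 'd' 0 → fail=0;  out ∅∪∅=∅
  n8('ce'): parent n2 fail=0; on 'e' 0 → fail=0;  out ∅∪∅=∅
  n4('cdc'): parent n3 fail=0; on 'c' 0 → fail=2;  out ∅∪∅=∅
  n9('cec'): parent n8 fail=0; on 'c' 0 → fail=2;  out ∅∪∅=∅
  n5('cdce'): parent n4 fail=2; on 'e' 2 → fail=8;  out ∅∪∅=∅
  n10('cecc'): parent n9 fail=2; on 'c' 2→0 → fail=2;  out {2}∪∅={2}
  n6('cdcec'): parent n5 fail=8; on 'c' 8 → fail=9;  out ∅∪∅=∅
  n7('cdcecc'): parent n6 fail=9; on 'c' 9 → fail=10;  out {1}∪{2}={1,2}

Scan:
pos 0 'e': at 0
pos 1 'e': at 0
pos 2 'c': at 2
pos 3 'd': at 3
pos 4 'c': at 4
pos 5 'e': at 5
pos 6 'c': at 6
pos 7 'c': at 7  emit P1@[2:7],P2@[4:7]
pos 8 'a': at 0 (via fail)
pos 9 'c': at 2
pos 10 'a': at 0 (via fail)
pos 11 'b': at 1  emit P0@[11:11]
pos 12 'd': at 0 (via fail)
pos 13 'c': at 2
pos 14 'a': at 0 (via fail)
pos 15 'd': at 0
pos 16 'c': at 2
pos 17 'e': at 8
pos 18 'c': at 9
pos 19 'a': at 0 (via fail)
pos 20 'c': at 2
pos 21 'b': at 1 (via fail)  emit P0@[21:21]
pos 22 'c': at 2 (via fail)
pos 23 'e': at 8
pos 24 'c': at 9
pos 25 'c': at 10  emit P2@[22:25]
pos 26 'c': at 2 (via fail)
pos 27 'd': at 3
pos 28 'c': at 4
pos 29 'e': at 5
pos 30 'c': at 6
pos 31 'c': at 7  emit P1@[26:31],P2@[28:31]
pos 32 'b': at 1 (via fail)  emit P0@[32:32]
pos 33 'a': at 0 (via fail)
pos 34 'b': at 1  emit P0@[34:34]
pos 35 'c': at 2 (via fail)
pos 36 'c': at 2 (via fail)
pos 37 'c': at 2 (via fail)
pos 38 'e': at 8
pos 39 'c': at 9
pos 40 'c': at 10  emit P2@[37:40]
pos 41 'e': at 8 (via fail)
pos 42 'c': at 9
pos 43 'd': at 3 (via fail)
pos 44 'c': at 4
pos 45 'e': at 5
pos 46 'c': at 6
pos 47 'c': at 7  emit P1@[42:47],P2@[44:47]
pos 48 'd': at 3 (via fail)
pos 49 'd': at 0 (via fail)

All matches (sorted): [[7,1],[7,2],[11,0],[21,0],[25,2],[31,1],[31,2],[32,0],[34,0],[40,2],[47,1],[47,2]]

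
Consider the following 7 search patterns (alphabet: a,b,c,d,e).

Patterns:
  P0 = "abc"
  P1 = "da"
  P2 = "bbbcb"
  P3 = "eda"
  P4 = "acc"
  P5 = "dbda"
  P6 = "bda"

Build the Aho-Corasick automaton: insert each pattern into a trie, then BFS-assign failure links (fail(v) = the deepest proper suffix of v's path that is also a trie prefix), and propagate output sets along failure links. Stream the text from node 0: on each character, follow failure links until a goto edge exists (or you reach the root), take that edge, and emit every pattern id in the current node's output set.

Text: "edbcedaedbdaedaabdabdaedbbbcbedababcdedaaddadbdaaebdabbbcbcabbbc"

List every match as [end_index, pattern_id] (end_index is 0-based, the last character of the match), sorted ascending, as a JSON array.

Construct AC machine:
Trie (insert patterns):
  0='ε' goto a→1 b→6 d→4 e→11
  1='a' goto b→2 c→14
  2='ab' goto c→3
  3='abc' goto ·  [P0 ends]
  4='d' goto a→5 b→16
  5='da' goto ·  [P1 ends]
  6='b' goto b→7 d→19
  7='bb' goto b→8
  8='bbb' goto c→9
  9='bbbc' goto b→10
  10='bbbcb' goto ·  [P2 ends]
  11='e' goto d→12
  12='ed' goto a→13
  13='eda' goto ·  [P3 ends]
  14='ac' goto c→15
  15='acc' goto ·  [P4 ends]
  16='db' goto d→17
  17='dbd' goto a→18
  18='dbda' goto ·  [P5 ends]
  19='bd' goto a→20
  20='bda' goto ·  [P6 ends]

BFS fail/out derivation:
  fail(1) 'a': from fail(0)=0 chase 'a': 0 ⇒ 0;  out=∅∪out(0)=∅
  fail(4) 'd': from fail(0)=0 chase 'd': 0 ⇒ 0;  out=∅∪out(0)=∅
  fail(6) 'b': from fail(0)=0 chase 'b': 0 ⇒ 0;  out=∅∪out(0)=∅
  fail(11) 'e': from fail(0)=0 chase 'e': 0 ⇒ 0;  out=∅∪out(0)=∅
  fail(2) 'ab': from fail(1)=0 chase 'b': 0 ⇒ 6;  out=∅∪out(6)=∅
  fail(5) 'da': from fail(4)=0 chase 'a': 0 ⇒ 1;  out={1}∪out(1)={1}
  fail(7) 'bb': from fail(6)=0 chase 'b': 0 ⇒ 6;  out=∅∪out(6)=∅
  fail(12) 'ed': from fail(11)=0 chase 'd': 0 ⇒ 4;  out=∅∪out(4)=∅
  fail(14) 'ac': from fail(1)=0 chase 'c': 0 ⇒ 0;  out=∅∪out(0)=∅
  fail(16) 'db': from fail(4)=0 chase 'b': 0 ⇒ 6;  out=∅∪out(6)=∅
  fail(19) 'bd': from fail(6)=0 chase 'd': 0 ⇒ 4;  out=∅∪out(4)=∅
  fail(3) 'abc': from fail(2)=6 chase 'c': 6→0 ⇒ 0;  out={0}∪out(0)={0}
  fail(8) 'bbb': from fail(7)=6 chase 'b': 6 ⇒ 7;  out=∅∪out(7)=∅
  fail(13) 'eda': from fail(12)=4 chase 'a': 4 ⇒ 5;  out={3}∪out(5)={1,3}
  fail(15) 'acc': from fail(14)=0 chase 'c': 0 ⇒ 0;  out={4}∪out(0)={4}
  fail(17) 'dbd': from fail(16)=6 chase 'd': 6 ⇒ 19;  out=∅∪out(19)=∅
  fail(20) 'bda': from fail(19)=4 chase 'a': 4 ⇒ 5;  out={6}∪out(5)={1,6}
  fail(9) 'bbbc': from fail(8)=7 chase 'c': 7→6→0 ⇒ 0;  out=∅∪out(0)=∅
  fail(18) 'dbda': from fail(17)=19 chase 'a': 19 ⇒ 20;  out={5}∪out(20)={1,5,6}
  fail(10) 'bbbcb': from fail(9)=0 chase 'b': 0 ⇒ 6;  out={2}∪out(6)={2}

Scan:
[0] read 'e'  n0⇒n11
[1] read 'd'  n11⇒n12
[2] read 'b'  n12⇒n16 (fail-walked)
[3] read 'c'  n16⇒n0 (fail-walked)
[4] read 'e'  n0⇒n11
[5] read 'd'  n11⇒n12
[6] read 'a'  n12⇒n13  ** P1@[5:6],P3@[4:6]
[7] read 'e'  n13⇒n11 (fail-walked)
[8] read 'd'  n11⇒n12
[9] read 'b'  n12⇒n16 (fail-walked)
[10] read 'd'  n16⇒n17
[11] read 'a'  n17⇒n18  ** P1@[10:11],P5@[8:11],P6@[9:11]
[12] read 'e'  n18⇒n11 (fail-walked)
[13] read 'd'  n11⇒n12
[14] read 'a'  n12⇒n13  ** P1@[13:14],P3@[12:14]
[15] read 'a'  n13⇒n1 (fail-walked)
[16] read 'b'  n1⇒n2
[17] read 'd'  n2⇒n19 (fail-walked)
[18] read 'a'  n19⇒n20  ** P1@[17:18],P6@[16:18]
[19] read 'b'  n20⇒n2 (fail-walked)
[20] read 'd'  n2⇒n19 (fail-walked)
[21] read 'a'  n19⇒n20  ** P1@[20:21],P6@[19:21]
[22] read 'e'  n20⇒n11 (fail-walked)
[23] read 'd'  n11⇒n12
[24] read 'b'  n12⇒n16 (fail-walked)
[25] read 'b'  n16⇒n7 (fail-walked)
[26] read 'b'  n7⇒n8
[27] read 'c'  n8⇒n9
[28] read 'b'  n9⇒n10  ** P2@[24:28]
[29] read 'e'  n10⇒n11 (fail-walked)
[30] read 'd'  n11⇒n12
[31] read 'a'  n12⇒n13  ** P1@[30:31],P3@[29:31]
[32] read 'b'  n13⇒n2 (fail-walked)
[33] read 'a'  n2⇒n1 (fail-walked)
[34] read 'b'  n1⇒n2
[35] read 'c'  n2⇒n3  ** P0@[33:35]
[36] read 'd'  n3⇒n4 (fail-walked)
[37] read 'e'  n4⇒n11 (fail-walked)
[38] read 'd'  n11⇒n12
[39] read 'a'  n12⇒n13  ** P1@[38:39],P3@[37:39]
[40] read 'a'  n13⇒n1 (fail-walked)
[41] read 'd'  n1⇒n4 (fail-walked)
[42] read 'd'  n4⇒n4 (fail-walked)
[43] read 'a'  n4⇒n5  ** P1@[42:43]
[44] read 'd'  n5⇒n4 (fail-walked)
[45] read 'b'  n4⇒n16
[46] read 'd'  n16⇒n17
[47] read 'a'  n17⇒n18  ** P1@[46:47],P5@[44:47],P6@[45:47]
[48] read 'a'  n18⇒n1 (fail-walked)
[49] read 'e'  n1⇒n11 (fail-walked)
[50] read 'b'  n11⇒n6 (fail-walked)
[51] read 'd'  n6⇒n19
[52] read 'a'  n19⇒n20  ** P1@[51:52],P6@[50:52]
[53] read 'b'  n20⇒n2 (fail-walked)
[54] read 'b'  n2⇒n7 (fail-walked)
[55] read 'b'  n7⇒n8
[56] read 'c'  n8⇒n9
[57] read 'b'  n9⇒n10  ** P2@[53:57]
[58] read 'c'  n10⇒n0 (fail-walked)
[59] read 'a'  n0⇒n1
[60] read 'b'  n1⇒n2
[61] read 'b'  n2⇒n7 (fail-walked)
[62] read 'b'  n7⇒n8
[63] read 'c'  n8⇒n9

Result: [[6,1],[6,3],[11,1],[11,5],[11,6],[14,1],[14,3],[18,1],[18,6],[21,1],[21,6],[28,2],[31,1],[31,3],[35,0],[39,1],[39,3],[43,1],[47,1],[47,5],[47,6],[52,1],[52,6],[57,2]]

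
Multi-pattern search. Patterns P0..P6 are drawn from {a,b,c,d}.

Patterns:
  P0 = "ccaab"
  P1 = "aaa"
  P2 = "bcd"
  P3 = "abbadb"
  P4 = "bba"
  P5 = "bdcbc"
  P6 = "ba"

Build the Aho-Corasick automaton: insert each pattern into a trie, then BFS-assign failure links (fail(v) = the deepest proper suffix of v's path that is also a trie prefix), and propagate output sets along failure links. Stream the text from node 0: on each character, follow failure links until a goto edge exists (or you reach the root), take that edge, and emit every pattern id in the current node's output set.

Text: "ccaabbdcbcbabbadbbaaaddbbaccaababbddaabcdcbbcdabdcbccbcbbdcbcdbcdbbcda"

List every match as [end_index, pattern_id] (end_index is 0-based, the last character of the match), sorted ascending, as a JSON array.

Build automaton:
Trie (insert patterns):
  n0 'ε': a→6 b→9 c→1
  n1 'c': c→2
  n2 'cc': a→3
  n3 'cca': a→4
  n4 'ccaa': b→5
  n5 'ccaab': ·  [P0 ends]
  n6 'a': a→7 b→12
  n7 'aa': a→8
  n8 'aaa': ·  [P1 ends]
  n9 'b': a→23 b→17 c→10 d→19
  n10 'bc': d→11
  n11 'bcd': ·  [P2 ends]
  n12 'ab': b→13
  n13 'abb': a→14
  n14 'abba': d→15
  n15 'abbad': b→16
  n16 'abbadb': ·  [P3 ends]
  n17 'bb': a→18
  n18 'bba': ·  [P4 ends]
  n19 'bd': c→20
  n20 'bdc': b→21
  n21 'bdcb': c→22
  n22 'bdcbc': ·  [P5 ends]
  n23 'ba': ·  [P6 ends]

Failure links (BFS by depth):
  fail(1) 'c': from fail(0)=0 chase 'c': 0 ⇒ 0;  out=∅∪out(0)=∅
  fail(6) 'a': from fail(0)=0 chase 'a': 0 ⇒ 0;  out=∅∪out(0)=∅
  fail(9) 'b': from fail(0)=0 chase 'b': 0 ⇒ 0;  out=∅∪out(0)=∅
  fail(2) 'cc': from fail(1)=0 chase 'c': 0 ⇒ 1;  out=∅∪out(1)=∅
  fail(7) 'aa': from fail(6)=0 chase 'a': 0 ⇒ 6;  out=∅∪out(6)=∅
  fail(10) 'bc': from fail(9)=0 chase 'c': 0 ⇒ 1;  out=∅∪out(1)=∅
  fail(12) 'ab': from fail(6)=0 chase 'b': 0 ⇒ 9;  out=∅∪out(9)=∅
  fail(17) 'bb': from fail(9)=0 chase 'b': 0 ⇒ 9;  out=∅∪out(9)=∅
  fail(19) 'bd': from fail(9)=0 chase 'd': 0 ⇒ 0;  out=∅∪out(0)=∅
  fail(23) 'ba': from fail(9)=0 chase 'a': 0 ⇒ 6;  out={6}∪out(6)={6}
  fail(3) 'cca': from fail(2)=1 chase 'a': 1→0 ⇒ 6;  out=∅∪out(6)=∅
  fail(8) 'aaa': from fail(7)=6 chase 'a': 6 ⇒ 7;  out={1}∪out(7)={1}
  fail(11) 'bcd': from fail(10)=1 chase 'd': 1→0 ⇒ 0;  out={2}∪out(0)={2}
  fail(13) 'abb': from fail(12)=9 chase 'b': 9 ⇒ 17;  out=∅∪out(17)=∅
  fail(18) 'bba': from fail(17)=9 chase 'a': 9 ⇒ 23;  out={4}∪out(23)={4,6}
  fail(20) 'bdc': from fail(19)=0 chase 'c': 0 ⇒ 1;  out=∅∪out(1)=∅
  fail(4) 'ccaa': from fail(3)=6 chase 'a': 6 ⇒ 7;  out=∅∪out(7)=∅
  fail(14) 'abba': from fail(13)=17 chase 'a': 17 ⇒ 18;  out=∅∪out(18)={4,6}
  fail(21) 'bdcb': from fail(20)=1 chase 'b': 1→0 ⇒ 9;  out=∅∪out(9)=∅
  fail(5) 'ccaab': from fail(4)=7 chase 'b': 7→6 ⇒ 12;  out={0}∪out(12)={0}
  fail(15) 'abbad': from fail(14)=18 chase 'd': 18→23→6→0 ⇒ 0;  out=∅∪out(0)=∅
  fail(22) 'bdcbc': from fail(21)=9 chase 'c': 9 ⇒ 10;  out={5}∪out(10)={5}
  fail(16) 'abbadb': from fail(15)=0 chase 'b': 0 ⇒ 9;  out={3}∪out(9)={3}

Text stream:
pos 0 'c': at 1
pos 1 'c': at 2
pos 2 'a': at 3
pos 3 'a': at 4
pos 4 'b': at 5  emit P0@[0:4]
pos 5 'b': at 13 ·f
pos 6 'd': at 19 ·f
pos 7 'c': at 20
pos 8 'b': at 21
pos 9 'c': at 22  emit P5@[5:9]
pos 10 'b': at 9 ·f
pos 11 'a': at 23  emit P6@[10:11]
pos 12 'b': at 12 ·f
pos 13 'b': at 13
pos 14 'a': at 14  emit P4@[12:14],P6@[13:14]
pos 15 'd': at 15
pos 16 'b': at 16  emit P3@[11:16]
pos 17 'b': at 17 ·f
pos 18 'a': at 18  emit P4@[16:18],P6@[17:18]
pos 19 'a': at 7 ·f
pos 20 'a': at 8  emit P1@[18:20]
pos 21 'd': at 0 ·f
pos 22 'd': at 0
pos 23 'b': at 9
pos 24 'b': at 17
pos 25 'a': at 18  emit P4@[23:25],P6@[24:25]
pos 26 'c': at 1 ·f
pos 27 'c': at 2
pos 28 'a': at 3
pos 29 'a': at 4
pos 30 'b': at 5  emit P0@[26:30]
pos 31 'a': at 23 ·f  emit P6@[30:31]
pos 32 'b': at 12 ·f
pos 33 'b': at 13
pos 34 'd': at 19 ·f
pos 35 'd': at 0 ·f
pos 36 'a': at 6
pos 37 'a': at 7
pos 38 'b': at 12 ·f
pos 39 'c': at 10 ·f
pos 40 'd': at 11  emit P2@[38:40]
pos 41 'c': at 1 ·f
pos 42 'b': at 9 ·f
pos 43 'b': at 17
pos 44 'c': at 10 ·f
pos 45 'd': at 11  emit P2@[43:45]
pos 46 'a': at 6 ·f
pos 47 'b': at 12
pos 48 'd': at 19 ·f
pos 49 'c': at 20
pos 50 'b': at 21
pos 51 'c': at 22  emit P5@[47:51]
pos 52 'c': at 2 ·f
pos 53 'b': at 9 ·f
pos 54 'c': at 10
pos 55 'b': at 9 ·f
pos 56 'b': at 17
pos 57 'd': at 19 ·f
pos 58 'c': at 20
pos 59 'b': at 21
pos 60 'c': at 22  emit P5@[56:60]
pos 61 'd': at 11 ·f  emit P2@[59:61]
pos 62 'b': at 9 ·f
pos 63 'c': at 10
pos 64 'd': at 11  emit P2@[62:64]
pos 65 'b': at 9 ·f
pos 66 'b': at 17
pos 67 'c': at 10 ·f
pos 68 'd': at 11  emit P2@[66:68]
pos 69 'a': at 6 ·f

Matches: [[4,0],[9,5],[11,6],[14,4],[14,6],[16,3],[18,4],[18,6],[20,1],[25,4],[25,6],[30,0],[31,6],[40,2],[45,2],[51,5],[60,5],[61,2],[64,2],[68,2]]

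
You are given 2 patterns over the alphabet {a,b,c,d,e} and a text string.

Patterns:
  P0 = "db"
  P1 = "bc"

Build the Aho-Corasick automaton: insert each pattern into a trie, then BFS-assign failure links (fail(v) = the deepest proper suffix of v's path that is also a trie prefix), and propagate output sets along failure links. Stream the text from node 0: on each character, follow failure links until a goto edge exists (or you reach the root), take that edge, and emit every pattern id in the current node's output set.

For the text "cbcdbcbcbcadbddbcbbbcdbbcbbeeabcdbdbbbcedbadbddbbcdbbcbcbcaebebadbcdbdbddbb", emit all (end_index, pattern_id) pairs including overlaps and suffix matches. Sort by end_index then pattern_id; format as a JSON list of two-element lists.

Construct AC machine:
Trie (insert patterns):
  0='ε' goto b→3 d→1
  1='d' goto b→2
  2='db' goto ·  ←P0
  3='b' goto c→4
  4='bc' goto ·  ←P1

Failure links (BFS by depth):
  fail(1) 'd': from fail(0)=0 chase 'd': 0 ⇒ 0;  out=∅∪out(0)=∅
  fail(3) 'b': from fail(0)=0 chase 'b': 0 ⇒ 0;  out=∅∪out(0)=∅
  fail(2) 'db': from fail(1)=0 chase 'b': 0 ⇒ 3;  out={0}∪out(3)={0}
  fail(4) 'bc': from fail(3)=0 chase 'c': 0 ⇒ 0;  out={1}∪out(0)={1}

Scan:
[0] read 'c'  n0⇒n0
[1] read 'b'  n0⇒n3
[2] read 'c'  n3⇒n4  emit P1@[1:2]
[3] read 'd'  n4⇒n1 (via fail)
[4] read 'b'  n1⇒n2  emit P0@[3:4]
[5] read 'c'  n2⇒n4 (via fail)  emit P1@[4:5]
[6] read 'b'  n4⇒n3 (via fail)
[7] read 'c'  n3⇒n4  emit P1@[6:7]
[8] read 'b'  n4⇒n3 (via fail)
[9] read 'c'  n3⇒n4  emit P1@[8:9]
[10] read 'a'  n4⇒n0 (via fail)
[11] read 'd'  n0⇒n1
[12] read 'b'  n1⇒n2  emit P0@[11:12]
[13] read 'd'  n2⇒n1 (via fail)
[14] read 'd'  n1⇒n1 (via fail)
[15] read 'b'  n1⇒n2  emit P0@[14:15]
[16] read 'c'  n2⇒n4 (via fail)  emit P1@[15:16]
[17] read 'b'  n4⇒n3 (via fail)
[18] read 'b'  n3⇒n3 (via fail)
[19] read 'b'  n3⇒n3 (via fail)
[20] read 'c'  n3⇒n4  emit P1@[19:20]
[21] read 'd'  n4⇒n1 (via fail)
[22] read 'b'  n1⇒n2  emit P0@[21:22]
[23] read 'b'  n2⇒n3 (via fail)
[24] read 'c'  n3⇒n4  emit P1@[23:24]
[25] read 'b'  n4⇒n3 (via fail)
[26] read 'b'  n3⇒n3 (via fail)
[27] read 'e'  n3⇒n0 (via fail)
[28] read 'e'  n0⇒n0
[29] read 'a'  n0⇒n0
[30] read 'b'  n0⇒n3
[31] read 'c'  n3⇒n4  emit P1@[30:31]
[32] read 'd'  n4⇒n1 (via fail)
[33] read 'b'  n1⇒n2  emit P0@[32:33]
[34] read 'd'  n2⇒n1 (via fail)
[35] read 'b'  n1⇒n2  emit P0@[34:35]
[36] read 'b'  n2⇒n3 (via fail)
[37] read 'b'  n3⇒n3 (via fail)
[38] read 'c'  n3⇒n4  emit P1@[37:38]
[39] read 'e'  n4⇒n0 (via fail)
[40] read 'd'  n0⇒n1
[41] read 'b'  n1⇒n2  emit P0@[40:41]
[42] read 'a'  n2⇒n0 (via fail)
[43] read 'd'  n0⇒n1
[44] read 'b'  n1⇒n2  emit P0@[43:44]
[45] read 'd'  n2⇒n1 (via fail)
[46] read 'd'  n1⇒n1 (via fail)
[47] read 'b'  n1⇒n2  emit P0@[46:47]
[48] read 'b'  n2⇒n3 (via fail)
[49] read 'c'  n3⇒n4  emit P1@[48:49]
[50] read 'd'  n4⇒n1 (via fail)
[51] read 'b'  n1⇒n2  emit P0@[50:51]
[52] read 'b'  n2⇒n3 (via fail)
[53] read 'c'  n3⇒n4  emit P1@[52:53]
[54] read 'b'  n4⇒n3 (via fail)
[55] read 'c'  n3⇒n4  emit P1@[54:55]
[56] read 'b'  n4⇒n3 (via fail)
[57] read 'c'  n3⇒n4  emit P1@[56:57]
[58] read 'a'  n4⇒n0 (via fail)
[59] read 'e'  n0⇒n0
[60] read 'b'  n0⇒n3
[61] read 'e'  n3⇒n0 (via fail)
[62] read 'b'  n0⇒n3
[63] read 'a'  n3⇒n0 (via fail)
[64] read 'd'  n0⇒n1
[65] read 'b'  n1⇒n2  emit P0@[64:65]
[66] read 'c'  n2⇒n4 (via fail)  emit P1@[65:66]
[67] read 'd'  n4⇒n1 (via fail)
[68] read 'b'  n1⇒n2  emit P0@[67:68]
[69] read 'd'  n2⇒n1 (via fail)
[70] read 'b'  n1⇒n2  emit P0@[69:70]
[71] read 'd'  n2⇒n1 (via fail)
[72] read 'd'  n1⇒n1 (via fail)
[73] read 'b'  n1⇒n2  emit P0@[72:73]
[74] read 'b'  n2⇒n3 (via fail)

Result: [[2,1],[4,0],[5,1],[7,1],[9,1],[12,0],[15,0],[16,1],[20,1],[22,0],[24,1],[31,1],[33,0],[35,0],[38,1],[41,0],[44,0],[47,0],[49,1],[51,0],[53,1],[55,1],[57,1],[65,0],[66,1],[68,0],[70,0],[73,0]]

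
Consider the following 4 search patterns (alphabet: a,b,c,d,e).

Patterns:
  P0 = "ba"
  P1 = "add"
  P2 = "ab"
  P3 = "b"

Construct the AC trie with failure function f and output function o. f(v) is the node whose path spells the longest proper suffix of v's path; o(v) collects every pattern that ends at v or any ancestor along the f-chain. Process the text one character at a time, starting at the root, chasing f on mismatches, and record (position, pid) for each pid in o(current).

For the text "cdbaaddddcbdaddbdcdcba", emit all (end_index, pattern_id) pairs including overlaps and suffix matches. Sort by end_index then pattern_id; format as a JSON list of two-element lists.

Build automaton:
Trie nodes:
  0='ε' goto a→3 b→1
  1='b' goto a→2  [P3 ends]
  2='ba' goto ·  [P0 ends]
  3='a' goto b→6 d→4
  4='ad' goto d→5
  5='add' goto ·  [P1 ends]
  6='ab' goto ·  [P2 ends]

Failure links (BFS by depth):
  fail(1) 'b': from fail(0)=0 chase 'b': 0 ⇒ 0;  out={3}∪out(0)={3}
  fail(3) 'a': from fail(0)=0 chase 'a': 0 ⇒ 0;  out=∅∪out(0)=∅
  fail(2) 'ba': from fail(1)=0 chase 'a': 0 ⇒ 3;  out={0}∪out(3)={0}
  fail(4) 'ad': from fail(3)=0 chase 'd': 0 ⇒ 0;  out=∅∪out(0)=∅
  fail(6) 'ab': from fail(3)=0 chase 'b': 0 ⇒ 1;  out={2}∪out(1)={2,3}
  fail(5) 'add': from fail(4)=0 chase 'd': 0 ⇒ 0;  out={1}∪out(0)={1}

Run:
i=0 'c': node 0→0
i=1 'd': node 0→0
i=2 'b': node 0→1  → match P3@[2:2]
i=3 'a': node 1→2  → match P0@[2:3]
i=4 'a': node 2→3 ·f
i=5 'd': node 3→4
i=6 'd': node 4→5  → match P1@[4:6]
i=7 'd': node 5→0 ·f
i=8 'd': node 0→0
i=9 'c': node 0→0
i=10 'b': node 0→1  → match P3@[10:10]
i=11 'd': node 1→0 ·f
i=12 'a': node 0→3
i=13 'd': node 3→4
i=14 'd': node 4→5  → match P1@[12:14]
i=15 'b': node 5→1 ·f  → match P3@[15:15]
i=16 'd': node 1→0 ·f
i=17 'c': node 0→0
i=18 'd': node 0→0
i=19 'c': node 0→0
i=20 'b': node 0→1  → match P3@[20:20]
i=21 'a': node 1→2  → match P0@[20:21]

Matches: [[2,3],[3,0],[6,1],[10,3],[14,1],[15,3],[20,3],[21,0]]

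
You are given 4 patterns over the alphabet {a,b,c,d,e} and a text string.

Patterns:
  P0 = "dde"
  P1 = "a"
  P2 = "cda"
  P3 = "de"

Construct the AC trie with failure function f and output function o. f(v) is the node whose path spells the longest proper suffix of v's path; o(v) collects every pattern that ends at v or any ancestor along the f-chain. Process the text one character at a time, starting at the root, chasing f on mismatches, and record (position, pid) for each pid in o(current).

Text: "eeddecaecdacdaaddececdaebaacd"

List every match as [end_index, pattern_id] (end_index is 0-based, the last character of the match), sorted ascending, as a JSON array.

Build automaton:
Trie (insert patterns):
  0='ε' goto a→4 c→5 d→1
  1='d' goto d→2 e→8
  2='dd' goto e→3
  3='dde' goto ·  [P0 ends]
  4='a' goto ·  [P1 ends]
  5='c' goto d→6
  6='cd' goto a→7
  7='cda' goto ·  [P2 ends]
  8='de' goto ·  [P3 ends]

Failure links (BFS by depth):
  fail(1) 'd': from fail(0)=0 chase 'd': 0 ⇒ 0;  out=∅∪out(0)=∅
  fail(4) 'a': from fail(0)=0 chase 'a': 0 ⇒ 0;  out={1}∪out(0)={1}
  fail(5) 'c': from fail(0)=0 chase 'c': 0 ⇒ 0;  out=∅∪out(0)=∅
  fail(2) 'dd': from fail(1)=0 chase 'd': 0 ⇒ 1;  out=∅∪out(1)=∅
  fail(6) 'cd': from fail(5)=0 chase 'd': 0 ⇒ 1;  out=∅∪out(1)=∅
  fail(8) 'de': from fail(1)=0 chase 'e': 0 ⇒ 0;  out={3}∪out(0)={3}
  fail(3) 'dde': from fail(2)=1 chase 'e': 1 ⇒ 8;  out={0}∪out(8)={0,3}
  fail(7) 'cda': from fail(6)=1 chase 'a': 1→0 ⇒ 4;  out={2}∪out(4)={1,2}

Run:
[0] read 'e'  n0⇒n0
[1] read 'e'  n0⇒n0
[2] read 'd'  n0⇒n1
[3] read 'd'  n1⇒n2
[4] read 'e'  n2⇒n3  → match P0@[2:4],P3@[3:4]
[5] read 'c'  n3⇒n5 ·f
[6] read 'a'  n5⇒n4 ·f  → match P1@[6:6]
[7] read 'e'  n4⇒n0 ·f
[8] read 'c'  n0⇒n5
[9] read 'd'  n5⇒n6
[10] read 'a'  n6⇒n7  → match P1@[10:10],P2@[8:10]
[11] read 'c'  n7⇒n5 ·f
[12] read 'd'  n5⇒n6
[13] read 'a'  n6⇒n7  → match P1@[13:13],P2@[11:13]
[14] read 'a'  n7⇒n4 ·f  → match P1@[14:14]
[15] read 'd'  n4⇒n1 ·f
[16] read 'd'  n1⇒n2
[17] read 'e'  n2⇒n3  → match P0@[15:17],P3@[16:17]
[18] read 'c'  n3⇒n5 ·f
[19] read 'e'  n5⇒n0 ·f
[20] read 'c'  n0⇒n5
[21] read 'd'  n5⇒n6
[22] read 'a'  n6⇒n7  → match P1@[22:22],P2@[20:22]
[23] read 'e'  n7⇒n0 ·f
[24] read 'b'  n0⇒n0
[25] read 'a'  n0⇒n4  → match P1@[25:25]
[26] read 'a'  n4⇒n4 ·f  → match P1@[26:26]
[27] read 'c'  n4⇒n5 ·f
[28] read 'd'  n5⇒n6

Matches: [[4,0],[4,3],[6,1],[10,1],[10,2],[13,1],[13,2],[14,1],[17,0],[17,3],[22,1],[22,2],[25,1],[26,1]]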